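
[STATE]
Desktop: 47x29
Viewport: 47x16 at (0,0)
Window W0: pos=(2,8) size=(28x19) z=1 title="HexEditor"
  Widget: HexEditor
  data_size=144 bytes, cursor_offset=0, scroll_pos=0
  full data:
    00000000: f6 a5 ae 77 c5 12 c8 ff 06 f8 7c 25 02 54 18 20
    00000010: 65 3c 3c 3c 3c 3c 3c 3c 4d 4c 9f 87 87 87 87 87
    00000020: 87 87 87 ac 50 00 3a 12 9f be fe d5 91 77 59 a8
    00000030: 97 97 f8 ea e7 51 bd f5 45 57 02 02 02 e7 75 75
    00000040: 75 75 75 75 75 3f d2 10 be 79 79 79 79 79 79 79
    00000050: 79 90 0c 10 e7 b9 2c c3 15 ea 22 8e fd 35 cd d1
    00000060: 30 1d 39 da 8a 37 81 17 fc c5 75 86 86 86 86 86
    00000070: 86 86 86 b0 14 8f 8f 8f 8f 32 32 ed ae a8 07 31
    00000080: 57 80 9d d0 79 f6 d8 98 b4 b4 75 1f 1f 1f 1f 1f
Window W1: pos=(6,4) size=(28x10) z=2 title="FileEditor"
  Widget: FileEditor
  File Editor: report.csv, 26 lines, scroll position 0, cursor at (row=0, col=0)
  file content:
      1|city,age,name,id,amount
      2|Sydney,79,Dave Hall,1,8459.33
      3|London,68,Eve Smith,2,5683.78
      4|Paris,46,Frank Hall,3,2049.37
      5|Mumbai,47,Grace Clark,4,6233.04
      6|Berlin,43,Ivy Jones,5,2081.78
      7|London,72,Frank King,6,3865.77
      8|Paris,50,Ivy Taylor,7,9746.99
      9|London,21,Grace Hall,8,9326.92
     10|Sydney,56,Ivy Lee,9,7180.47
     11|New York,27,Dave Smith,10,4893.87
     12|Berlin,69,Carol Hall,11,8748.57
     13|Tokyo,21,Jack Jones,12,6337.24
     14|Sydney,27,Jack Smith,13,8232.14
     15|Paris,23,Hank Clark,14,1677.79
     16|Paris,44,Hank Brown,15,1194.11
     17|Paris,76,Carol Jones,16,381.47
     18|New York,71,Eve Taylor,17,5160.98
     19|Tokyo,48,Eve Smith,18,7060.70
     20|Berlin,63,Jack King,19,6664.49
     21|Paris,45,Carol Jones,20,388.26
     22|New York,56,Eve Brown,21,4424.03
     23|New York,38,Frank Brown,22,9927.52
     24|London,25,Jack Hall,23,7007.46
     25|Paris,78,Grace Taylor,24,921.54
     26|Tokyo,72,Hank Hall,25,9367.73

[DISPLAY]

                                               
                                               
                                               
                                               
      ┏━━━━━━━━━━━━━━━━━━━━━━━━━━┓             
      ┃ FileEditor               ┃             
      ┠──────────────────────────┨             
      ┃█ity,age,name,id,amount  ▲┃             
  ┏━━━┃Sydney,79,Dave Hall,1,845█┃             
  ┃ He┃London,68,Eve Smith,2,568░┃             
  ┠───┃Paris,46,Frank Hall,3,204░┃             
  ┃000┃Mumbai,47,Grace Clark,4,6░┃             
  ┃000┃Berlin,43,Ivy Jones,5,208▼┃             
  ┃000┗━━━━━━━━━━━━━━━━━━━━━━━━━━┛             
  ┃00000030  97 97 f8 ea e7 5┃                 
  ┃00000040  75 75 75 75 75 3┃                 


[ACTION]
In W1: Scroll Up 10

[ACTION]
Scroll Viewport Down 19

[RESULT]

  ┃000┗━━━━━━━━━━━━━━━━━━━━━━━━━━┛             
  ┃00000030  97 97 f8 ea e7 5┃                 
  ┃00000040  75 75 75 75 75 3┃                 
  ┃00000050  79 90 0c 10 e7 b┃                 
  ┃00000060  30 1d 39 da 8a 3┃                 
  ┃00000070  86 86 86 b0 14 8┃                 
  ┃00000080  57 80 9d d0 79 f┃                 
  ┃                          ┃                 
  ┃                          ┃                 
  ┃                          ┃                 
  ┃                          ┃                 
  ┃                          ┃                 
  ┃                          ┃                 
  ┗━━━━━━━━━━━━━━━━━━━━━━━━━━┛                 
                                               
                                               


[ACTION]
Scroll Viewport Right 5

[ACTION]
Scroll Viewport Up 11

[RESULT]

                                               
                                               
      ┏━━━━━━━━━━━━━━━━━━━━━━━━━━┓             
      ┃ FileEditor               ┃             
      ┠──────────────────────────┨             
      ┃█ity,age,name,id,amount  ▲┃             
  ┏━━━┃Sydney,79,Dave Hall,1,845█┃             
  ┃ He┃London,68,Eve Smith,2,568░┃             
  ┠───┃Paris,46,Frank Hall,3,204░┃             
  ┃000┃Mumbai,47,Grace Clark,4,6░┃             
  ┃000┃Berlin,43,Ivy Jones,5,208▼┃             
  ┃000┗━━━━━━━━━━━━━━━━━━━━━━━━━━┛             
  ┃00000030  97 97 f8 ea e7 5┃                 
  ┃00000040  75 75 75 75 75 3┃                 
  ┃00000050  79 90 0c 10 e7 b┃                 
  ┃00000060  30 1d 39 da 8a 3┃                 


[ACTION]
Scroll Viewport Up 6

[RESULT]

                                               
                                               
                                               
                                               
      ┏━━━━━━━━━━━━━━━━━━━━━━━━━━┓             
      ┃ FileEditor               ┃             
      ┠──────────────────────────┨             
      ┃█ity,age,name,id,amount  ▲┃             
  ┏━━━┃Sydney,79,Dave Hall,1,845█┃             
  ┃ He┃London,68,Eve Smith,2,568░┃             
  ┠───┃Paris,46,Frank Hall,3,204░┃             
  ┃000┃Mumbai,47,Grace Clark,4,6░┃             
  ┃000┃Berlin,43,Ivy Jones,5,208▼┃             
  ┃000┗━━━━━━━━━━━━━━━━━━━━━━━━━━┛             
  ┃00000030  97 97 f8 ea e7 5┃                 
  ┃00000040  75 75 75 75 75 3┃                 


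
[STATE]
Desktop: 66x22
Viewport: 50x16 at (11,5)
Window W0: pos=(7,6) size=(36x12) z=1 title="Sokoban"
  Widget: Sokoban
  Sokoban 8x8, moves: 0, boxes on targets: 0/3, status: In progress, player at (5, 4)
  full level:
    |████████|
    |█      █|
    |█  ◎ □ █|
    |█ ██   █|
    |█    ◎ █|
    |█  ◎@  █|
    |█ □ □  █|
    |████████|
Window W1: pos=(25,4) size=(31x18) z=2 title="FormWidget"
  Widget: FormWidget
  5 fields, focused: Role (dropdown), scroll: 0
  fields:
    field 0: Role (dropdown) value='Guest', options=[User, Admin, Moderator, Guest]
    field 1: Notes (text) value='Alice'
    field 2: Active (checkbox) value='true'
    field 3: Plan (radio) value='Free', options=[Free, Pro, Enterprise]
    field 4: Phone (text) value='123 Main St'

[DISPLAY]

              ┃ FormWidget                  ┃     
━━━━━━━━━━━━━━┠─────────────────────────────┨     
koban         ┃> Role:       [Guest       ▼]┃     
──────────────┃  Notes:      [Alice        ]┃     
█████         ┃  Active:     [x]            ┃     
    █         ┃  Plan:       (●) Free  ( ) P┃     
◎ □ █         ┃  Phone:      [123 Main St  ]┃     
█   █         ┃                             ┃     
  ◎ █         ┃                             ┃     
◎@  █         ┃                             ┃     
 □  █         ┃                             ┃     
█████         ┃                             ┃     
━━━━━━━━━━━━━━┃                             ┃     
              ┃                             ┃     
              ┃                             ┃     
              ┃                             ┃     


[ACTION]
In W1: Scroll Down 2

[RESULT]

              ┃ FormWidget                  ┃     
━━━━━━━━━━━━━━┠─────────────────────────────┨     
koban         ┃  Active:     [x]            ┃     
──────────────┃  Plan:       (●) Free  ( ) P┃     
█████         ┃  Phone:      [123 Main St  ]┃     
    █         ┃                             ┃     
◎ □ █         ┃                             ┃     
█   █         ┃                             ┃     
  ◎ █         ┃                             ┃     
◎@  █         ┃                             ┃     
 □  █         ┃                             ┃     
█████         ┃                             ┃     
━━━━━━━━━━━━━━┃                             ┃     
              ┃                             ┃     
              ┃                             ┃     
              ┃                             ┃     


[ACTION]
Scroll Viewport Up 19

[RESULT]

                                                  
                                                  
                                                  
                                                  
              ┏━━━━━━━━━━━━━━━━━━━━━━━━━━━━━┓     
              ┃ FormWidget                  ┃     
━━━━━━━━━━━━━━┠─────────────────────────────┨     
koban         ┃  Active:     [x]            ┃     
──────────────┃  Plan:       (●) Free  ( ) P┃     
█████         ┃  Phone:      [123 Main St  ]┃     
    █         ┃                             ┃     
◎ □ █         ┃                             ┃     
█   █         ┃                             ┃     
  ◎ █         ┃                             ┃     
◎@  █         ┃                             ┃     
 □  █         ┃                             ┃     


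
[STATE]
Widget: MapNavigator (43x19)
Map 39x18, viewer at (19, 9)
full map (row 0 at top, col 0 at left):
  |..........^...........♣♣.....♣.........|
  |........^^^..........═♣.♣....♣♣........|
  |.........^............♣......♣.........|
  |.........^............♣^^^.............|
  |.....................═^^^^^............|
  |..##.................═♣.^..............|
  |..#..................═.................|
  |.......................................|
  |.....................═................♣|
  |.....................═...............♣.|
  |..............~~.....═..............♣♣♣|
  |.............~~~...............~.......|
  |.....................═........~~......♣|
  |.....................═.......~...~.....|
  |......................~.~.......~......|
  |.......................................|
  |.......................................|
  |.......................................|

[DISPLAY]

  ..........^...........♣♣.....♣.........  
  ........^^^..........═♣.♣....♣♣........  
  .........^............♣......♣.........  
  .........^............♣^^^.............  
  .....................═^^^^^............  
  ..##.................═♣.^..............  
  ..#..................═.................  
  .......................................  
  .....................═................♣  
  ...................@.═...............♣.  
  ..............~~.....═..............♣♣♣  
  .............~~~...............~.......  
  .....................═........~~......♣  
  .....................═.......~...~.....  
  ......................~.~.......~......  
  .......................................  
  .......................................  
  .......................................  
                                           


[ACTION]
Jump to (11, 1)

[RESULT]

                                           
                                           
                                           
                                           
                                           
                                           
                                           
                                           
          ..........^...........♣♣.....♣...
          ........^^^@.........═♣.♣....♣♣..
          .........^............♣......♣...
          .........^............♣^^^.......
          .....................═^^^^^......
          ..##.................═♣.^........
          ..#..................═...........
          .................................
          .....................═...........
          .....................═...........
          ..............~~.....═...........


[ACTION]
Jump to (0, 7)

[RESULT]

                                           
                                           
                     ..........^...........
                     ........^^^..........═
                     .........^............
                     .........^............
                     .....................═
                     ..##.................═
                     ..#..................═
                     @.....................
                     .....................═
                     .....................═
                     ..............~~.....═
                     .............~~~......
                     .....................═
                     .....................═
                     ......................
                     ......................
                     ......................


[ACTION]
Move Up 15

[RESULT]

                                           
                                           
                                           
                                           
                                           
                                           
                                           
                                           
                                           
                     @.........^...........
                     ........^^^..........═
                     .........^............
                     .........^............
                     .....................═
                     ..##.................═
                     ..#..................═
                     ......................
                     .....................═
                     .....................═


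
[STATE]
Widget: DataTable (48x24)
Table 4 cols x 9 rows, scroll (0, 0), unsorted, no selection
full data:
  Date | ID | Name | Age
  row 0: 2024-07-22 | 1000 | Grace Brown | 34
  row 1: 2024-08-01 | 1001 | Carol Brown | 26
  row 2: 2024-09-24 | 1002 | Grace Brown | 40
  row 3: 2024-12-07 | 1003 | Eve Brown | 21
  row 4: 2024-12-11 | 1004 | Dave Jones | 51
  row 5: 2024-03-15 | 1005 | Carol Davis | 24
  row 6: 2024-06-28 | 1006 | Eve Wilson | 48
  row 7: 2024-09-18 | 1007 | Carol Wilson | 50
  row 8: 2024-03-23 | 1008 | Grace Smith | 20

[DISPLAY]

Date      │ID  │Name        │Age                
──────────┼────┼────────────┼───                
2024-07-22│1000│Grace Brown │34                 
2024-08-01│1001│Carol Brown │26                 
2024-09-24│1002│Grace Brown │40                 
2024-12-07│1003│Eve Brown   │21                 
2024-12-11│1004│Dave Jones  │51                 
2024-03-15│1005│Carol Davis │24                 
2024-06-28│1006│Eve Wilson  │48                 
2024-09-18│1007│Carol Wilson│50                 
2024-03-23│1008│Grace Smith │20                 
                                                
                                                
                                                
                                                
                                                
                                                
                                                
                                                
                                                
                                                
                                                
                                                
                                                


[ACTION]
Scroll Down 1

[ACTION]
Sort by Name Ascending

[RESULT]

Date      │ID  │Name       ▲│Age                
──────────┼────┼────────────┼───                
2024-08-01│1001│Carol Brown │26                 
2024-03-15│1005│Carol Davis │24                 
2024-09-18│1007│Carol Wilson│50                 
2024-12-11│1004│Dave Jones  │51                 
2024-12-07│1003│Eve Brown   │21                 
2024-06-28│1006│Eve Wilson  │48                 
2024-07-22│1000│Grace Brown │34                 
2024-09-24│1002│Grace Brown │40                 
2024-03-23│1008│Grace Smith │20                 
                                                
                                                
                                                
                                                
                                                
                                                
                                                
                                                
                                                
                                                
                                                
                                                
                                                


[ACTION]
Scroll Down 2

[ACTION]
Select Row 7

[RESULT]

Date      │ID  │Name       ▲│Age                
──────────┼────┼────────────┼───                
2024-08-01│1001│Carol Brown │26                 
2024-03-15│1005│Carol Davis │24                 
2024-09-18│1007│Carol Wilson│50                 
2024-12-11│1004│Dave Jones  │51                 
2024-12-07│1003│Eve Brown   │21                 
2024-06-28│1006│Eve Wilson  │48                 
2024-07-22│1000│Grace Brown │34                 
>024-09-24│1002│Grace Brown │40                 
2024-03-23│1008│Grace Smith │20                 
                                                
                                                
                                                
                                                
                                                
                                                
                                                
                                                
                                                
                                                
                                                
                                                
                                                


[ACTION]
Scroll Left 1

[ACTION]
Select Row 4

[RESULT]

Date      │ID  │Name       ▲│Age                
──────────┼────┼────────────┼───                
2024-08-01│1001│Carol Brown │26                 
2024-03-15│1005│Carol Davis │24                 
2024-09-18│1007│Carol Wilson│50                 
2024-12-11│1004│Dave Jones  │51                 
>024-12-07│1003│Eve Brown   │21                 
2024-06-28│1006│Eve Wilson  │48                 
2024-07-22│1000│Grace Brown │34                 
2024-09-24│1002│Grace Brown │40                 
2024-03-23│1008│Grace Smith │20                 
                                                
                                                
                                                
                                                
                                                
                                                
                                                
                                                
                                                
                                                
                                                
                                                
                                                


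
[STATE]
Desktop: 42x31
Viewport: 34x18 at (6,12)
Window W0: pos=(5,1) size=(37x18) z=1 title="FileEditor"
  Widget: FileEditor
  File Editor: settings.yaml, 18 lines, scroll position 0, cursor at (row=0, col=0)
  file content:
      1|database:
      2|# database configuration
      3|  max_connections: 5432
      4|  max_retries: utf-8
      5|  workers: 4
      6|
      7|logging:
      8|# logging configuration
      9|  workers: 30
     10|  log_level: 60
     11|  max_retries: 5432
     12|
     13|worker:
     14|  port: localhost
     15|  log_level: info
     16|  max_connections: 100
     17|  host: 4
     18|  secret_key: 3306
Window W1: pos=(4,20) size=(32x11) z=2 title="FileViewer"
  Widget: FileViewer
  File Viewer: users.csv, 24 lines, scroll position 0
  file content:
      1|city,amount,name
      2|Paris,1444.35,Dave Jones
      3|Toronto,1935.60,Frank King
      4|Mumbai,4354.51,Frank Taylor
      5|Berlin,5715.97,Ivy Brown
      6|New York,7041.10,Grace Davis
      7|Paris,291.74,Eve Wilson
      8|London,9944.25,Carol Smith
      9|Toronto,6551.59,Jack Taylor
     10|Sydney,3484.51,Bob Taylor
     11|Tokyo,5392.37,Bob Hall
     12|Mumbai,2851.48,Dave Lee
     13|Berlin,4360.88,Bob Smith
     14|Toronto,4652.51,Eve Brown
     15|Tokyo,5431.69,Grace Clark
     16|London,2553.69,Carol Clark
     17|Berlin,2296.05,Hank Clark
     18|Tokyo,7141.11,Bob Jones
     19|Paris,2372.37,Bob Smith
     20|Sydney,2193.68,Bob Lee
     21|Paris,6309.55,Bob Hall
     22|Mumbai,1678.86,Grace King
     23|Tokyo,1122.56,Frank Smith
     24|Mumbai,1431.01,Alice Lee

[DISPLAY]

  workers: 30                     
  log_level: 60                   
  max_retries: 5432               
                                  
worker:                           
  port: localhost                 
━━━━━━━━━━━━━━━━━━━━━━━━━━━━━━━━━━
                                  
━━━━━━━━━━━━━━━━━━━━━━━━━━━━━┓    
FileViewer                   ┃    
─────────────────────────────┨    
ity,amount,name             ▲┃    
aris,1444.35,Dave Jones     █┃    
oronto,1935.60,Frank King   ░┃    
umbai,4354.51,Frank Taylor  ░┃    
erlin,5715.97,Ivy Brown     ░┃    
ew York,7041.10,Grace Davis ░┃    
aris,291.74,Eve Wilson      ▼┃    


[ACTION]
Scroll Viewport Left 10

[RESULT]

     ┃  workers: 30               
     ┃  log_level: 60             
     ┃  max_retries: 5432         
     ┃                            
     ┃worker:                     
     ┃  port: localhost           
     ┗━━━━━━━━━━━━━━━━━━━━━━━━━━━━
                                  
    ┏━━━━━━━━━━━━━━━━━━━━━━━━━━━━━
    ┃ FileViewer                  
    ┠─────────────────────────────
    ┃city,amount,name             
    ┃Paris,1444.35,Dave Jones     
    ┃Toronto,1935.60,Frank King   
    ┃Mumbai,4354.51,Frank Taylor  
    ┃Berlin,5715.97,Ivy Brown     
    ┃New York,7041.10,Grace Davis 
    ┃Paris,291.74,Eve Wilson      


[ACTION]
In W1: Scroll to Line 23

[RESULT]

     ┃  workers: 30               
     ┃  log_level: 60             
     ┃  max_retries: 5432         
     ┃                            
     ┃worker:                     
     ┃  port: localhost           
     ┗━━━━━━━━━━━━━━━━━━━━━━━━━━━━
                                  
    ┏━━━━━━━━━━━━━━━━━━━━━━━━━━━━━
    ┃ FileViewer                  
    ┠─────────────────────────────
    ┃Tokyo,7141.11,Bob Jones      
    ┃Paris,2372.37,Bob Smith      
    ┃Sydney,2193.68,Bob Lee       
    ┃Paris,6309.55,Bob Hall       
    ┃Mumbai,1678.86,Grace King    
    ┃Tokyo,1122.56,Frank Smith    
    ┃Mumbai,1431.01,Alice Lee     


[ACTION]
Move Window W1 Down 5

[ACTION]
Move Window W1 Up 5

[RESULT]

     ┃  workers: 30               
     ┃  log_level: 60             
     ┃  max_retries: 5432         
    ┏━━━━━━━━━━━━━━━━━━━━━━━━━━━━━
    ┃ FileViewer                  
    ┠─────────────────────────────
    ┃Tokyo,7141.11,Bob Jones      
    ┃Paris,2372.37,Bob Smith      
    ┃Sydney,2193.68,Bob Lee       
    ┃Paris,6309.55,Bob Hall       
    ┃Mumbai,1678.86,Grace King    
    ┃Tokyo,1122.56,Frank Smith    
    ┃Mumbai,1431.01,Alice Lee     
    ┗━━━━━━━━━━━━━━━━━━━━━━━━━━━━━
                                  
                                  
                                  
                                  


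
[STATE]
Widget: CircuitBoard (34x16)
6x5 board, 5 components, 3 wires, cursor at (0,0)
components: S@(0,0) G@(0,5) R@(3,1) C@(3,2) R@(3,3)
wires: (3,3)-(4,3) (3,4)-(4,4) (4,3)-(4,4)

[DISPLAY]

   0 1 2 3 4 5                    
0  [S]                  G         
                                  
1                                 
                                  
2                                 
                                  
3       R   C   R   ·             
                │   │             
4               · ─ ·             
Cursor: (0,0)                     
                                  
                                  
                                  
                                  
                                  


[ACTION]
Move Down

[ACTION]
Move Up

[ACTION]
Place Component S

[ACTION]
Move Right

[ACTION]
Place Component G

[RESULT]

   0 1 2 3 4 5                    
0   S  [G]              G         
                                  
1                                 
                                  
2                                 
                                  
3       R   C   R   ·             
                │   │             
4               · ─ ·             
Cursor: (0,1)                     
                                  
                                  
                                  
                                  
                                  


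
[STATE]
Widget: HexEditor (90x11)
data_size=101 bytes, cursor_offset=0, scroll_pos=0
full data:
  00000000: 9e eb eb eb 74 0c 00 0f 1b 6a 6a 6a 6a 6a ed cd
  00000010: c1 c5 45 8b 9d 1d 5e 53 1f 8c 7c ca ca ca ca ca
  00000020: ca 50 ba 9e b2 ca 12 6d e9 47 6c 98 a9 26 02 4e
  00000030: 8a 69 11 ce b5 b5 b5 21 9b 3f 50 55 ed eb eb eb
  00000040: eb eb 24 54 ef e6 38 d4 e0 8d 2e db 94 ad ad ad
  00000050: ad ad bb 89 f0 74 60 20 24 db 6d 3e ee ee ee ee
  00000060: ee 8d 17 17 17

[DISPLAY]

00000000  9E eb eb eb 74 0c 00 0f  1b 6a 6a 6a 6a 6a ed cd  |....t....jjjjj..|            
00000010  c1 c5 45 8b 9d 1d 5e 53  1f 8c 7c ca ca ca ca ca  |..E...^S..|.....|            
00000020  ca 50 ba 9e b2 ca 12 6d  e9 47 6c 98 a9 26 02 4e  |.P.....m.Gl..&.N|            
00000030  8a 69 11 ce b5 b5 b5 21  9b 3f 50 55 ed eb eb eb  |.i.....!.?PU....|            
00000040  eb eb 24 54 ef e6 38 d4  e0 8d 2e db 94 ad ad ad  |..$T..8.........|            
00000050  ad ad bb 89 f0 74 60 20  24 db 6d 3e ee ee ee ee  |.....t` $.m>....|            
00000060  ee 8d 17 17 17                                    |.....           |            
                                                                                          
                                                                                          
                                                                                          
                                                                                          


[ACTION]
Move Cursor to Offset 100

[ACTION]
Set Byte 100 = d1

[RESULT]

00000000  9e eb eb eb 74 0c 00 0f  1b 6a 6a 6a 6a 6a ed cd  |....t....jjjjj..|            
00000010  c1 c5 45 8b 9d 1d 5e 53  1f 8c 7c ca ca ca ca ca  |..E...^S..|.....|            
00000020  ca 50 ba 9e b2 ca 12 6d  e9 47 6c 98 a9 26 02 4e  |.P.....m.Gl..&.N|            
00000030  8a 69 11 ce b5 b5 b5 21  9b 3f 50 55 ed eb eb eb  |.i.....!.?PU....|            
00000040  eb eb 24 54 ef e6 38 d4  e0 8d 2e db 94 ad ad ad  |..$T..8.........|            
00000050  ad ad bb 89 f0 74 60 20  24 db 6d 3e ee ee ee ee  |.....t` $.m>....|            
00000060  ee 8d 17 17 D1                                    |.....           |            
                                                                                          
                                                                                          
                                                                                          
                                                                                          


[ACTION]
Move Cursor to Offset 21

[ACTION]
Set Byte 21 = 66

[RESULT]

00000000  9e eb eb eb 74 0c 00 0f  1b 6a 6a 6a 6a 6a ed cd  |....t....jjjjj..|            
00000010  c1 c5 45 8b 9d 66 5e 53  1f 8c 7c ca ca ca ca ca  |..E..f^S..|.....|            
00000020  ca 50 ba 9e b2 ca 12 6d  e9 47 6c 98 a9 26 02 4e  |.P.....m.Gl..&.N|            
00000030  8a 69 11 ce b5 b5 b5 21  9b 3f 50 55 ed eb eb eb  |.i.....!.?PU....|            
00000040  eb eb 24 54 ef e6 38 d4  e0 8d 2e db 94 ad ad ad  |..$T..8.........|            
00000050  ad ad bb 89 f0 74 60 20  24 db 6d 3e ee ee ee ee  |.....t` $.m>....|            
00000060  ee 8d 17 17 d1                                    |.....           |            
                                                                                          
                                                                                          
                                                                                          
                                                                                          


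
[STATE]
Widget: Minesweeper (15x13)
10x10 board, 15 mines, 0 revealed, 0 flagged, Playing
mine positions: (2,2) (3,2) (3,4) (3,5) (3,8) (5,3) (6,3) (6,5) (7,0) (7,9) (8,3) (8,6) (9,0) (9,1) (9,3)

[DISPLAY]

■■■■■■■■■■     
■■■■■■■■■■     
■■■■■■■■■■     
■■■■■■■■■■     
■■■■■■■■■■     
■■■■■■■■■■     
■■■■■■■■■■     
■■■■■■■■■■     
■■■■■■■■■■     
■■■■■■■■■■     
               
               
               


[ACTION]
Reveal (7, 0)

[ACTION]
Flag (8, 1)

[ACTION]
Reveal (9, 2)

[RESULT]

■■■■■■■■■■     
■■■■■■■■■■     
■■✹■■■■■■■     
■■✹■✹✹■■✹■     
■■■■■■■■■■     
■■■✹■■■■■■     
■■■✹■✹■■■■     
✹■■■■■■■■✹     
■■■✹■■✹■■■     
✹✹■✹■■■■■■     
               
               
               


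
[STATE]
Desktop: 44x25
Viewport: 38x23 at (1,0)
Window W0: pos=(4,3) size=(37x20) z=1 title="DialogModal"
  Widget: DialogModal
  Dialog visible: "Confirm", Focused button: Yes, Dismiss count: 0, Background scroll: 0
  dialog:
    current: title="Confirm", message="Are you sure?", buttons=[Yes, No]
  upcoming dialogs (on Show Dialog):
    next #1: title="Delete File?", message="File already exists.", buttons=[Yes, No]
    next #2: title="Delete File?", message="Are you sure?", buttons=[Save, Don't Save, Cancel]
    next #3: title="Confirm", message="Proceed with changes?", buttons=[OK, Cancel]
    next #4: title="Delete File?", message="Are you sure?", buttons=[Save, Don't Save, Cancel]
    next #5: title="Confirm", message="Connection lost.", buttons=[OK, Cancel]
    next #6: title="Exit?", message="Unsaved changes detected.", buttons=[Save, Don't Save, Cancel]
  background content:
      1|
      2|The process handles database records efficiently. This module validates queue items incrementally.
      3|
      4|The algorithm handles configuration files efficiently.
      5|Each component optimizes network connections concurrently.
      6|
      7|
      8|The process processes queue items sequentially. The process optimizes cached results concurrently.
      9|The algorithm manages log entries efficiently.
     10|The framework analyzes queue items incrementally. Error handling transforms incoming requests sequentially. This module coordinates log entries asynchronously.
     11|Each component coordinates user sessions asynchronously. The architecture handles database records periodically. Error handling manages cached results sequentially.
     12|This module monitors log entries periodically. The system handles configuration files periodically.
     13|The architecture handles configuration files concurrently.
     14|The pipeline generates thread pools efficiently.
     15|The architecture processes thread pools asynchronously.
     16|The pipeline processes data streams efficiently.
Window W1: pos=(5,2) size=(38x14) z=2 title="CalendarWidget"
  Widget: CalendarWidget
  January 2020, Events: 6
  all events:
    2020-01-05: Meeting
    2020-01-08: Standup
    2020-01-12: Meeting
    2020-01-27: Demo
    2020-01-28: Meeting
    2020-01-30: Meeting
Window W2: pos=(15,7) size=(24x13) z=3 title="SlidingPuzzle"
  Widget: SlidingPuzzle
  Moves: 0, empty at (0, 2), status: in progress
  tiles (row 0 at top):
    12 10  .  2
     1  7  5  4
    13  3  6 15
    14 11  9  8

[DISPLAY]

                                      
                                      
    ┏━━━━━━━━━━━━━━━━━━━━━━━━━━━━━━━━━
   ┏┃ CalendarWidget                  
   ┃┠─────────────────────────────────
   ┠┃            January 2020         
   ┃┃Mo Tu We Th Fr Sa Su             
   ┃┃       1 ┏━━━━━━━━━━━━━━━━━━━━━━┓
   ┃┃ 6  7  8*┃ SlidingPuzzle        ┃
   ┃┃13 14 15 ┠──────────────────────┨
   ┃┃20 21 22 ┃┌────┬────┬────┬────┐ ┃
   ┃┃27* 28* 2┃│ 12 │ 10 │    │  2 │ ┃
   ┃┃         ┃├────┼────┼────┼────┤ ┃
   ┃┃         ┃│  1 │  7 │  5 │  4 │ ┃
   ┃┃         ┃├────┼────┼────┼────┤ ┃
   ┃┗━━━━━━━━━┃│ 13 │  3 │  6 │ 15 │ ┃
   ┃Each compo┃├────┼────┼────┼────┤ ┃
   ┃This modul┃│ 14 │ 11 │  9 │  8 │ ┃
   ┃The archit┃└────┴────┴────┴────┘ ┃
   ┃The pipeli┗━━━━━━━━━━━━━━━━━━━━━━┛
   ┃The architecture processes thread 
   ┃The pipeline processes data stream
   ┗━━━━━━━━━━━━━━━━━━━━━━━━━━━━━━━━━━


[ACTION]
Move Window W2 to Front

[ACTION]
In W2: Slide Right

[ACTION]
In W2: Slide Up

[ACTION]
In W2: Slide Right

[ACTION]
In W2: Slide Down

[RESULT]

                                      
                                      
    ┏━━━━━━━━━━━━━━━━━━━━━━━━━━━━━━━━━
   ┏┃ CalendarWidget                  
   ┃┠─────────────────────────────────
   ┠┃            January 2020         
   ┃┃Mo Tu We Th Fr Sa Su             
   ┃┃       1 ┏━━━━━━━━━━━━━━━━━━━━━━┓
   ┃┃ 6  7  8*┃ SlidingPuzzle        ┃
   ┃┃13 14 15 ┠──────────────────────┨
   ┃┃20 21 22 ┃┌────┬────┬────┬────┐ ┃
   ┃┃27* 28* 2┃│    │  7 │ 10 │  2 │ ┃
   ┃┃         ┃├────┼────┼────┼────┤ ┃
   ┃┃         ┃│ 12 │  1 │  5 │  4 │ ┃
   ┃┃         ┃├────┼────┼────┼────┤ ┃
   ┃┗━━━━━━━━━┃│ 13 │  3 │  6 │ 15 │ ┃
   ┃Each compo┃├────┼────┼────┼────┤ ┃
   ┃This modul┃│ 14 │ 11 │  9 │  8 │ ┃
   ┃The archit┃└────┴────┴────┴────┘ ┃
   ┃The pipeli┗━━━━━━━━━━━━━━━━━━━━━━┛
   ┃The architecture processes thread 
   ┃The pipeline processes data stream
   ┗━━━━━━━━━━━━━━━━━━━━━━━━━━━━━━━━━━


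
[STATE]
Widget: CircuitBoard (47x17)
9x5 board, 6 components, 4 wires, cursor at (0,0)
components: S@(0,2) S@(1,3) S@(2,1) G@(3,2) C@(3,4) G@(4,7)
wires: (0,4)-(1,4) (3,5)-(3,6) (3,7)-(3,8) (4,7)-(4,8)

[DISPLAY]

   0 1 2 3 4 5 6 7 8                           
0  [.]      S       ·                          
                    │                          
1               S   ·                          
                                               
2       S                                      
                                               
3           G       C   · ─ ·   · ─ ·          
                                               
4                               G ─ ·          
Cursor: (0,0)                                  
                                               
                                               
                                               
                                               
                                               
                                               


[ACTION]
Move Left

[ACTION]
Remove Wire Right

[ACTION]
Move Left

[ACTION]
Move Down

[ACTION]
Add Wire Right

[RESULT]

   0 1 2 3 4 5 6 7 8                           
0           S       ·                          
                    │                          
1  [.]─ ·       S   ·                          
                                               
2       S                                      
                                               
3           G       C   · ─ ·   · ─ ·          
                                               
4                               G ─ ·          
Cursor: (1,0)                                  
                                               
                                               
                                               
                                               
                                               
                                               


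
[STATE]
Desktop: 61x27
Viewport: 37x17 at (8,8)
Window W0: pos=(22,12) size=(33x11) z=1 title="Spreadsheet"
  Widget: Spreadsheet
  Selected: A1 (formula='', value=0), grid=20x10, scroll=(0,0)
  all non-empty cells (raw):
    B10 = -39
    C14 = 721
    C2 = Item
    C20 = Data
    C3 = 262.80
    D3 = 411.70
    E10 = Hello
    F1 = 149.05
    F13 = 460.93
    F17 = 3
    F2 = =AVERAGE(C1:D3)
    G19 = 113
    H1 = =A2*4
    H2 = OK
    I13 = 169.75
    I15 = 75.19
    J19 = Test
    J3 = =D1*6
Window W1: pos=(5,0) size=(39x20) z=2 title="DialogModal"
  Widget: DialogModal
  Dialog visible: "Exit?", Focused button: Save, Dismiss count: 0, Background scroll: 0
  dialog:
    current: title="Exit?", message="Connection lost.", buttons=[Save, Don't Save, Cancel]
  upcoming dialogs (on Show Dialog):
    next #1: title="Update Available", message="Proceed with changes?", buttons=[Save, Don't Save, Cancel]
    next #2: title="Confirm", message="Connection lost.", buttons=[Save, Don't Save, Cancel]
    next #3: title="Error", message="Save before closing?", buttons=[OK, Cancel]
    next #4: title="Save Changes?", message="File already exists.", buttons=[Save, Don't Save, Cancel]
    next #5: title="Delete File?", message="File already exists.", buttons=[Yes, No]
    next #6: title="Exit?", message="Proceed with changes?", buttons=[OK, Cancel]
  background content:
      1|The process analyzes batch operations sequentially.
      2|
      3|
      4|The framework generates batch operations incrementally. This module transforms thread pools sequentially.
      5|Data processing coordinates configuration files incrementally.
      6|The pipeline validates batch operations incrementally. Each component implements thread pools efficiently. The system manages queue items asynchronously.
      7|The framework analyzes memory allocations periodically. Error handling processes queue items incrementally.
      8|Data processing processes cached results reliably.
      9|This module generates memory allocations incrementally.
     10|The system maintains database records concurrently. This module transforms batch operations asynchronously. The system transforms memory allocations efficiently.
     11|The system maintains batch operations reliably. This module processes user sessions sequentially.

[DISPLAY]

┌──────────────────────────────┐tio┃ 
│            Exit?             │cat┃ 
│       Connection lost.       │esu┃ 
│ [Save]  Don't Save   Cancel  │ati┃ 
└──────────────────────────────┘rds┃━
e system maintains batch operations┃ 
                                   ┃─
                                   ┃ 
                                   ┃ 
                                   ┃-
                                   ┃ 
━━━━━━━━━━━━━━━━━━━━━━━━━━━━━━━━━━━┛t
              ┃  3        0       0  
              ┃  4        0       0  
              ┗━━━━━━━━━━━━━━━━━━━━━━
                                     
                                     


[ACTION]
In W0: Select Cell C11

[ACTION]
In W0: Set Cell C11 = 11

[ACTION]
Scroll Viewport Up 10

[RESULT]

━━━━━━━━━━━━━━━━━━━━━━━━━━━━━━━━━━━┓ 
ialogModal                         ┃ 
───────────────────────────────────┨ 
e process analyzes batch operations┃ 
                                   ┃ 
                                   ┃ 
e framework generates batch operati┃ 
ta processing coordinates configura┃ 
┌──────────────────────────────┐tio┃ 
│            Exit?             │cat┃ 
│       Connection lost.       │esu┃ 
│ [Save]  Don't Save   Cancel  │ati┃ 
└──────────────────────────────┘rds┃━
e system maintains batch operations┃ 
                                   ┃─
                                   ┃ 
                                   ┃ 


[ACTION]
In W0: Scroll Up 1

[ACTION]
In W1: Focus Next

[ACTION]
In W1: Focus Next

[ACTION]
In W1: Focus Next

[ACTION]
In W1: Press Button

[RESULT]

━━━━━━━━━━━━━━━━━━━━━━━━━━━━━━━━━━━┓ 
ialogModal                         ┃ 
───────────────────────────────────┨ 
e process analyzes batch operations┃ 
                                   ┃ 
                                   ┃ 
e framework generates batch operati┃ 
ta processing coordinates configura┃ 
e pipeline validates batch operatio┃ 
e framework analyzes memory allocat┃ 
ta processing processes cached resu┃ 
is module generates memory allocati┃ 
e system maintains database records┃━
e system maintains batch operations┃ 
                                   ┃─
                                   ┃ 
                                   ┃ 
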